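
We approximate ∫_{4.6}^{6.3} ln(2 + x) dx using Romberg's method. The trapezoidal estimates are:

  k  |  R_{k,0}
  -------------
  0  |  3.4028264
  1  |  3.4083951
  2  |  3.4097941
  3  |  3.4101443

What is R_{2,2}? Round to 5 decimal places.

Richardson extrapolation on the trapezoidal column (denominator 4−1=3):
R_{1,1} = (4·3.4083951 − 3.4028264) / 3 = 3.4102513
R_{2,1} = 3.4097941 + (3.4097941 − 3.4083951)/3 = 3.4102604
R_{2,2} = (16·3.4102604 − 3.4102513) / 15 = 3.4102610

3.41026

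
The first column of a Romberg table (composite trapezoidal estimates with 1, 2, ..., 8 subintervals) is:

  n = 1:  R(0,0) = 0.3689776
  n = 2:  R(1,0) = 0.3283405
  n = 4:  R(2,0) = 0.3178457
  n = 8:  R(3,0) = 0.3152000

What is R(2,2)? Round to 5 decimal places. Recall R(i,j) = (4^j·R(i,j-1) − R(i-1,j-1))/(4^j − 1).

R(1,1) = 0.3283405 + (0.3283405 − 0.3689776)/3 = 0.3147948
R(2,1) = (4·0.3178457 − 0.3283405) / 3 = 0.3143474
R(2,2) = (16·0.3143474 − 0.3147948) / 15 = 0.3143176

0.31432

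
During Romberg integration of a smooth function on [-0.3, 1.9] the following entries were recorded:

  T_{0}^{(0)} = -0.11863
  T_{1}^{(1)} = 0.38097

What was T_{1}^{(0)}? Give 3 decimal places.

0.256

From T_{1}^{(1)} = (4·T_{1}^{(0)} − T_{0}^{(0)})/3, solve for T_{1}^{(0)}:
4·T_{1}^{(0)} = 3·0.38097 + (-0.11863) = 1.02428
T_{1}^{(0)} = 0.25607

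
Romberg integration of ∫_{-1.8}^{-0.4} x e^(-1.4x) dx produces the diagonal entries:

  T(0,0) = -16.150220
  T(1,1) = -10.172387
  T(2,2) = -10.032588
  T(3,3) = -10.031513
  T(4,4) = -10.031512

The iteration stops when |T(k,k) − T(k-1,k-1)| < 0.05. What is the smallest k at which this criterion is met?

k = 3

|T(1,1) − T(0,0)| = 5.977833 ≥ 0.05
|T(2,2) − T(1,1)| = 0.139799 ≥ 0.05
|T(3,3) − T(2,2)| = 0.001075 < 0.05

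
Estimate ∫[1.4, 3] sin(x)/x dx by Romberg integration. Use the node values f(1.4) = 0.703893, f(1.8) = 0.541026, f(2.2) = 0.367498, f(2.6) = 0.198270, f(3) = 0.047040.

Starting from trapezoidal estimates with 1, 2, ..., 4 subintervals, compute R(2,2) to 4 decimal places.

R(0,0) (trapezoid, 1 panel, h=1.6000): 0.600746
R(1,0) (trapezoid, 2 panels, h=0.8000): 0.594372
R(2,0) (trapezoid, 4 panels, h=0.4000): 0.592904
R(1,1) = 0.594372 + (0.594372 − 0.600746)/3 = 0.592247
R(2,1) = 0.592904 + (0.592904 − 0.594372)/3 = 0.592415
R(2,2) = 0.592415 + (0.592415 − 0.592247)/15 = 0.592426

0.5924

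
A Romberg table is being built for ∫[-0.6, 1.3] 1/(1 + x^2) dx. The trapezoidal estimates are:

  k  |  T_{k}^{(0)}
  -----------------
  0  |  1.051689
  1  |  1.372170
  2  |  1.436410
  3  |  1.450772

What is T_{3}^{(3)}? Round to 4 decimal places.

1.4554

Richardson extrapolation on the trapezoidal column (denominator 4−1=3):
T_{1}^{(1)} = (4·1.372170 − 1.051689) / 3 = 1.478997
T_{2}^{(1)} = (4·1.436410 − 1.372170) / 3 = 1.457823
T_{3}^{(1)} = 1.450772 + (1.450772 − 1.436410)/3 = 1.455559
T_{2}^{(2)} = (16·1.457823 − 1.478997) / 15 = 1.456411
T_{3}^{(2)} = 1.455559 + (1.455559 − 1.457823)/15 = 1.455408
T_{3}^{(3)} = (64·1.455408 − 1.456411) / 63 = 1.455392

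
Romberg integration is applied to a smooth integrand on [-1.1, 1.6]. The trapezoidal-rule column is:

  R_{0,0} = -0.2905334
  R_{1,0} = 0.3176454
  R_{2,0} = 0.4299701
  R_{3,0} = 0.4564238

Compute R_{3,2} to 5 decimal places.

0.46510

R_{2,1} = 0.4299701 + (0.4299701 − 0.3176454)/3 = 0.4674117
R_{3,1} = (4·0.4564238 − 0.4299701) / 3 = 0.4652417
R_{3,2} = (16·0.4652417 − 0.4674117) / 15 = 0.4650970
(Column j=1 coincides with Simpson's rule on the same nodes.)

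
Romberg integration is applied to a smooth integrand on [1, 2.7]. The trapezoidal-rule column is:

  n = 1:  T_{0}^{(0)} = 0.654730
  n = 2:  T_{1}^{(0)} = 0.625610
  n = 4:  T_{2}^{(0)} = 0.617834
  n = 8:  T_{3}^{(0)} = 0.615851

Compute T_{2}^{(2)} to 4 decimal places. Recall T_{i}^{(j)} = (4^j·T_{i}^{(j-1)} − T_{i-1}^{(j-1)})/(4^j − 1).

0.6152

T_{1}^{(1)} = (4·0.625610 − 0.654730) / 3 = 0.615903
T_{2}^{(1)} = 0.617834 + (0.617834 − 0.625610)/3 = 0.615242
T_{2}^{(2)} = 0.615242 + (0.615242 − 0.615903)/15 = 0.615198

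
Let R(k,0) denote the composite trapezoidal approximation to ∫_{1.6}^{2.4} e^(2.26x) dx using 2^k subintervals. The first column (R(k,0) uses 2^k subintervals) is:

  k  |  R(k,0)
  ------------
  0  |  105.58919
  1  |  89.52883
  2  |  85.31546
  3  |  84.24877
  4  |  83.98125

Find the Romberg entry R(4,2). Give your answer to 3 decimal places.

Richardson extrapolation on the trapezoidal column (denominator 4−1=3):
R(3,1) = (4·84.24877 − 85.31546) / 3 = 83.89321
R(4,1) = (4·83.98125 − 84.24877) / 3 = 83.89208
R(4,2) = 83.89208 + (83.89208 − 83.89321)/15 = 83.89200
(Column j=1 coincides with Simpson's rule on the same nodes.)

83.892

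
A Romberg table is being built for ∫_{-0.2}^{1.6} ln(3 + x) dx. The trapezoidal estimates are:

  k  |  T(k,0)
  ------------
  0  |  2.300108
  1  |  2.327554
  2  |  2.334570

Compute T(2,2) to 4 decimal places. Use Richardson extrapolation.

2.3369

Richardson extrapolation on the trapezoidal column (denominator 4−1=3):
T(1,1) = (4·2.327554 − 2.300108) / 3 = 2.336703
T(2,1) = (4·2.334570 − 2.327554) / 3 = 2.336909
T(2,2) = (16·2.336909 − 2.336703) / 15 = 2.336923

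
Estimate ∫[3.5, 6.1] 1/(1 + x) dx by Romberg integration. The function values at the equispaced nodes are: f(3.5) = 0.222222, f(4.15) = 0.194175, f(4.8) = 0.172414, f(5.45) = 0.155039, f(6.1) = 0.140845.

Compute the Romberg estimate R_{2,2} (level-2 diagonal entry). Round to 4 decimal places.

R_{0,0} (trapezoid, 1 panel, h=2.6000): 0.471987
R_{1,0} (trapezoid, 2 panels, h=1.3000): 0.460132
R_{2,0} (trapezoid, 4 panels, h=0.6500): 0.457055
R_{1,1} = 0.460132 + (0.460132 − 0.471987)/3 = 0.456180
R_{2,1} = 0.457055 + (0.457055 − 0.460132)/3 = 0.456029
R_{2,2} = 0.456029 + (0.456029 − 0.456180)/15 = 0.456019

0.4560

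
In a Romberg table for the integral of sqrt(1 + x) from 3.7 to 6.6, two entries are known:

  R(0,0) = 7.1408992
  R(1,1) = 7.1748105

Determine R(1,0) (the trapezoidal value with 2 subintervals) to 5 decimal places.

7.16633

From R(1,1) = (4·R(1,0) − R(0,0))/3, solve for R(1,0):
4·R(1,0) = 3·7.1748105 + 7.1408992 = 28.6653307
R(1,0) = 7.1663327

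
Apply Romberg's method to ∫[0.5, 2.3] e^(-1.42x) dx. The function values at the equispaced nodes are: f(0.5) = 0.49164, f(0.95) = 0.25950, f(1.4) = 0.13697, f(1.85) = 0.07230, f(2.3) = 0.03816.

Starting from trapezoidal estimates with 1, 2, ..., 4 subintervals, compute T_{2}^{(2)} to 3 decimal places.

0.319

T_{0}^{(0)} (trapezoid, 1 panel, h=1.8000): 0.47682
T_{1}^{(0)} (trapezoid, 2 panels, h=0.9000): 0.36168
T_{2}^{(0)} (trapezoid, 4 panels, h=0.4500): 0.33015
T_{1}^{(1)} = 0.36168 + (0.36168 − 0.47682)/3 = 0.32330
T_{2}^{(1)} = 0.33015 + (0.33015 − 0.36168)/3 = 0.31964
T_{2}^{(2)} = 0.31964 + (0.31964 − 0.32330)/15 = 0.31940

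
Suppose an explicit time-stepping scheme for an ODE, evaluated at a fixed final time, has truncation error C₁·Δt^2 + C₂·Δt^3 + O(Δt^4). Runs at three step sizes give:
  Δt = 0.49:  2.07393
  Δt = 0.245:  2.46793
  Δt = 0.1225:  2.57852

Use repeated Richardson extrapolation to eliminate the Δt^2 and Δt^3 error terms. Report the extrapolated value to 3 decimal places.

First eliminate the Δt^2 term (factor 2^2 = 4):
  B₁ = (4·2.46793 − 2.07393)/3 = 2.59926
  B₂ = (4·2.57852 − 2.46793)/3 = 2.61538
Then eliminate the Δt^3 term (factor 2^3 = 8):
  (8·2.61538 − 2.59926)/7 = 2.61768

2.618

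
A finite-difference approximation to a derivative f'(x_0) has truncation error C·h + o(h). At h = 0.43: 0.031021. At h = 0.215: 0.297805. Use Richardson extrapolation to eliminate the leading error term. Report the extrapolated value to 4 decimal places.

The leading error scales as h; refining by a factor of 2 reduces it by 2^1 = 2.
Extrapolated value = (2·A(h/2) − A(h)) / (2 − 1)
= (2·0.297805 − 0.031021) / 1
= 0.564589 / 1 = 0.564589

0.5646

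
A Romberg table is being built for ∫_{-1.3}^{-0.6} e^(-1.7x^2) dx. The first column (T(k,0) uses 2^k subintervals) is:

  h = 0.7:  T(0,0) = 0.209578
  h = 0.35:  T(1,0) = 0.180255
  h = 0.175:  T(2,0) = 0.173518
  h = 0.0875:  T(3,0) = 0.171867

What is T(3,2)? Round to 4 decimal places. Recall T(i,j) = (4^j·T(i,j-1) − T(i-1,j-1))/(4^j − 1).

T(2,1) = (4·0.173518 − 0.180255) / 3 = 0.171272
T(3,1) = (4·0.171867 − 0.173518) / 3 = 0.171317
T(3,2) = (16·0.171317 − 0.171272) / 15 = 0.171320

0.1713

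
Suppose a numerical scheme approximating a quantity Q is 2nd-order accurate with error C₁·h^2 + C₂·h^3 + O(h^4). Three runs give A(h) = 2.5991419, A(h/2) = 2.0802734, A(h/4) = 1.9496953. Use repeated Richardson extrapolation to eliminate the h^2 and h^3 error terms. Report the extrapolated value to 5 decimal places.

First eliminate the h^2 term (factor 2^2 = 4):
  B₁ = (4·2.0802734 − 2.5991419)/3 = 1.9073172
  B₂ = (4·1.9496953 − 2.0802734)/3 = 1.9061693
Then eliminate the h^3 term (factor 2^3 = 8):
  (8·1.9061693 − 1.9073172)/7 = 1.9060053

1.90601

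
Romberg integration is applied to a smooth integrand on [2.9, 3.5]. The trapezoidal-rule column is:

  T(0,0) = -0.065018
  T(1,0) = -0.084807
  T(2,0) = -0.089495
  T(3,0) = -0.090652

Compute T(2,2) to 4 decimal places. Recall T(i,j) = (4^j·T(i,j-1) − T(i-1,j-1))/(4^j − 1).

-0.0910

T(1,1) = (4·(-0.084807) − (-0.065018)) / 3 = -0.091403
T(2,1) = (4·(-0.089495) − (-0.084807)) / 3 = -0.091058
T(2,2) = (16·(-0.091058) − (-0.091403)) / 15 = -0.091035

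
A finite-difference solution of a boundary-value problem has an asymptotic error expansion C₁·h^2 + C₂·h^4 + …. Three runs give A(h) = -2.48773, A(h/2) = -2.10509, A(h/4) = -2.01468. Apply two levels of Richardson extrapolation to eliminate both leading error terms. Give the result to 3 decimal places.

-1.985

First eliminate the h^2 term (factor 2^2 = 4):
  B₁ = (4·(-2.10509) − (-2.48773))/3 = -1.97754
  B₂ = (4·(-2.01468) − (-2.10509))/3 = -1.98454
Then eliminate the h^4 term (factor 2^4 = 16):
  (16·(-1.98454) − (-1.97754))/15 = -1.98501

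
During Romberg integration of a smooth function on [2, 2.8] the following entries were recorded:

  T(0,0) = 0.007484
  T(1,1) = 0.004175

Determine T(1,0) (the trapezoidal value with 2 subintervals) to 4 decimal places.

From T(1,1) = (4·T(1,0) − T(0,0))/3, solve for T(1,0):
4·T(1,0) = 3·0.004175 + 0.007484 = 0.020009
T(1,0) = 0.005002

0.0050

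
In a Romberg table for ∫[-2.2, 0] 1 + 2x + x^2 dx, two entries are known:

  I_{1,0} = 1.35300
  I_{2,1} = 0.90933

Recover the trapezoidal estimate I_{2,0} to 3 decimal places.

1.020

From I_{2,1} = (4·I_{2,0} − I_{1,0})/3, solve for I_{2,0}:
4·I_{2,0} = 3·0.90933 + 1.35300 = 4.08099
I_{2,0} = 1.02025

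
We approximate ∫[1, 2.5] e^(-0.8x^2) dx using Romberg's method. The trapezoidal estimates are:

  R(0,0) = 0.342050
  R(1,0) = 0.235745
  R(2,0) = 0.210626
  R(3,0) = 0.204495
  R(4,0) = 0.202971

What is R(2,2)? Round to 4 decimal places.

0.2024

Richardson extrapolation on the trapezoidal column (denominator 4−1=3):
R(1,1) = 0.235745 + (0.235745 − 0.342050)/3 = 0.200310
R(2,1) = (4·0.210626 − 0.235745) / 3 = 0.202253
R(2,2) = (16·0.202253 − 0.200310) / 15 = 0.202383
(Column j=1 coincides with Simpson's rule on the same nodes.)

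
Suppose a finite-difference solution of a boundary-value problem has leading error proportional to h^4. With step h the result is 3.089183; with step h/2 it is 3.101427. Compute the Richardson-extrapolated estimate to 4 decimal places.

The leading error scales as h^4; refining by a factor of 2 reduces it by 2^4 = 16.
Extrapolated value = (16·A(h/2) − A(h)) / (16 − 1)
= (16·3.101427 − 3.089183) / 15
= 46.533649 / 15 = 3.102243

3.1022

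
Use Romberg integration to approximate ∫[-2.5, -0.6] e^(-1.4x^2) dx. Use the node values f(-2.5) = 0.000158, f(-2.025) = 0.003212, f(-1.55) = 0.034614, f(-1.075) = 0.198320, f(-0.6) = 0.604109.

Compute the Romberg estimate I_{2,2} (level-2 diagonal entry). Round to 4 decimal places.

0.2342

I_{0,0} (trapezoid, 1 panel, h=1.9000): 0.574054
I_{1,0} (trapezoid, 2 panels, h=0.9500): 0.319910
I_{2,0} (trapezoid, 4 panels, h=0.4750): 0.255683
I_{1,1} = 0.319910 + (0.319910 − 0.574054)/3 = 0.235195
I_{2,1} = 0.255683 + (0.255683 − 0.319910)/3 = 0.234274
I_{2,2} = 0.234274 + (0.234274 − 0.235195)/15 = 0.234213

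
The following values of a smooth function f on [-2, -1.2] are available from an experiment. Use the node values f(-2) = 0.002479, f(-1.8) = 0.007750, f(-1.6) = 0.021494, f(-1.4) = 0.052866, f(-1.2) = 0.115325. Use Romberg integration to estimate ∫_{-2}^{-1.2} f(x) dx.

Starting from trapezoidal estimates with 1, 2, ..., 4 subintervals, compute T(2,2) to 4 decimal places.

0.0269

T(0,0) (trapezoid, 1 panel, h=0.8000): 0.047122
T(1,0) (trapezoid, 2 panels, h=0.4000): 0.032158
T(2,0) (trapezoid, 4 panels, h=0.2000): 0.028202
T(1,1) = 0.032158 + (0.032158 − 0.047122)/3 = 0.027170
T(2,1) = 0.028202 + (0.028202 − 0.032158)/3 = 0.026883
T(2,2) = 0.026883 + (0.026883 − 0.027170)/15 = 0.026864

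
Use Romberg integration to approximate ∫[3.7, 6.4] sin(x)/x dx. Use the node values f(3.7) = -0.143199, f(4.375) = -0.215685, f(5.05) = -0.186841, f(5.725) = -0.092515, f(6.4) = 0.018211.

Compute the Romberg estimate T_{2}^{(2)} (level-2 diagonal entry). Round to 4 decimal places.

T_{0}^{(0)} (trapezoid, 1 panel, h=2.7000): -0.168734
T_{1}^{(0)} (trapezoid, 2 panels, h=1.3500): -0.336602
T_{2}^{(0)} (trapezoid, 4 panels, h=0.6750): -0.376336
T_{1}^{(1)} = -0.336602 + (-0.336602 − (-0.168734))/3 = -0.392558
T_{2}^{(1)} = -0.376336 + (-0.376336 − (-0.336602))/3 = -0.389581
T_{2}^{(2)} = -0.389581 + (-0.389581 − (-0.392558))/15 = -0.389383

-0.3894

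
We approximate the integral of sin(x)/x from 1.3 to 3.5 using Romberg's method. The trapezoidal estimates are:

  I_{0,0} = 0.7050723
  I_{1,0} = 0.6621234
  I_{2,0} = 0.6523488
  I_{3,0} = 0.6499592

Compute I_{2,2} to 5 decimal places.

0.64918

I_{1,1} = (4·0.6621234 − 0.7050723) / 3 = 0.6478071
I_{2,1} = (4·0.6523488 − 0.6621234) / 3 = 0.6490906
I_{2,2} = (16·0.6490906 − 0.6478071) / 15 = 0.6491762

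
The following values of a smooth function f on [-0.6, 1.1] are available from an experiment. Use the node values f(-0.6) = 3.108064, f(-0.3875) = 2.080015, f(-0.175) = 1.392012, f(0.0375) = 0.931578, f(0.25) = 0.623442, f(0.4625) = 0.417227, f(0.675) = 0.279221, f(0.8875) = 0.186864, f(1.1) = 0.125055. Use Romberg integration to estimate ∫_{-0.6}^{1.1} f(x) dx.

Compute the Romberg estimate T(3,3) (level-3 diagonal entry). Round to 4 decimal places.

T(0,0) (trapezoid, 1 panel, h=1.7000): 2.748151
T(1,0) (trapezoid, 2 panels, h=0.8500): 1.904001
T(2,0) (trapezoid, 4 panels, h=0.4250): 1.662275
T(3,0) (trapezoid, 8 panels, h=0.2125): 1.599470
T(1,1) = 1.904001 + (1.904001 − 2.748151)/3 = 1.622618
T(2,1) = 1.662275 + (1.662275 − 1.904001)/3 = 1.581700
T(3,1) = 1.599470 + (1.599470 − 1.662275)/3 = 1.578535
T(2,2) = 1.581700 + (1.581700 − 1.622618)/15 = 1.578972
T(3,2) = 1.578535 + (1.578535 − 1.581700)/15 = 1.578324
T(3,3) = 1.578324 + (1.578324 − 1.578972)/63 = 1.578314

1.5783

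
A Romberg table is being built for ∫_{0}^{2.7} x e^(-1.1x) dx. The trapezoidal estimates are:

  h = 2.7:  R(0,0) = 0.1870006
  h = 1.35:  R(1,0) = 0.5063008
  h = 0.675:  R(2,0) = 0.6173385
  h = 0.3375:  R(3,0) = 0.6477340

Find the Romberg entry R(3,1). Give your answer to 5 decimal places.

Richardson extrapolation on the trapezoidal column (denominator 4−1=3):
R(3,1) = (4·0.6477340 − 0.6173385) / 3 = 0.6578658

0.65787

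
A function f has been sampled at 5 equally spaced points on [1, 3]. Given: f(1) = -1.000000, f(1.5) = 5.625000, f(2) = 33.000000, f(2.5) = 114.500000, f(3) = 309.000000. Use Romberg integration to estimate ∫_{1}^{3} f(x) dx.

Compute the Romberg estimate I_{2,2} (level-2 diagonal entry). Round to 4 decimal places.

142.1333

I_{0,0} (trapezoid, 1 panel, h=2.0000): 308.000000
I_{1,0} (trapezoid, 2 panels, h=1.0000): 187.000000
I_{2,0} (trapezoid, 4 panels, h=0.5000): 153.562500
I_{1,1} = 187.000000 + (187.000000 − 308.000000)/3 = 146.666667
I_{2,1} = 153.562500 + (153.562500 − 187.000000)/3 = 142.416667
I_{2,2} = 142.416667 + (142.416667 − 146.666667)/15 = 142.133334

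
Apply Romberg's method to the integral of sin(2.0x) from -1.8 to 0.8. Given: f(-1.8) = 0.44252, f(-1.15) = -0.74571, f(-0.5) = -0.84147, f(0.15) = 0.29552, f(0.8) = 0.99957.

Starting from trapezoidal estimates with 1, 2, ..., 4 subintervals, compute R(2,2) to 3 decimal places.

-0.416

R(0,0) (trapezoid, 1 panel, h=2.6000): 1.87472
R(1,0) (trapezoid, 2 panels, h=1.3000): -0.15655
R(2,0) (trapezoid, 4 panels, h=0.6500): -0.37090
R(1,1) = -0.15655 + (-0.15655 − 1.87472)/3 = -0.83364
R(2,1) = -0.37090 + (-0.37090 − (-0.15655))/3 = -0.44235
R(2,2) = -0.44235 + (-0.44235 − (-0.83364))/15 = -0.41626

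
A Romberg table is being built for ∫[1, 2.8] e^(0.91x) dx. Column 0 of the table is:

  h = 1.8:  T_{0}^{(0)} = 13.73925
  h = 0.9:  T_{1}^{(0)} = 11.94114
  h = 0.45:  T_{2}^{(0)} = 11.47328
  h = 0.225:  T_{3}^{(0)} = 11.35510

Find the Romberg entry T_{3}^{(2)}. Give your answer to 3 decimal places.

Richardson extrapolation on the trapezoidal column (denominator 4−1=3):
T_{2}^{(1)} = (4·11.47328 − 11.94114) / 3 = 11.31733
T_{3}^{(1)} = 11.35510 + (11.35510 − 11.47328)/3 = 11.31571
T_{3}^{(2)} = 11.31571 + (11.31571 − 11.31733)/15 = 11.31560
(Column j=1 coincides with Simpson's rule on the same nodes.)

11.316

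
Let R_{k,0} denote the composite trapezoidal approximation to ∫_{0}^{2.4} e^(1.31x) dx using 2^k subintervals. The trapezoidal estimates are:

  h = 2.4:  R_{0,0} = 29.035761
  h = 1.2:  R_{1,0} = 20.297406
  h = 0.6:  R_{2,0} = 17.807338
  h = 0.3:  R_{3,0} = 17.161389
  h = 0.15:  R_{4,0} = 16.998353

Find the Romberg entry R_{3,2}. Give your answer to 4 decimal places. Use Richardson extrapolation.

Richardson extrapolation on the trapezoidal column (denominator 4−1=3):
R_{2,1} = 17.807338 + (17.807338 − 20.297406)/3 = 16.977315
R_{3,1} = 17.161389 + (17.161389 − 17.807338)/3 = 16.946073
R_{3,2} = (16·16.946073 − 16.977315) / 15 = 16.943990
(Column j=1 coincides with Simpson's rule on the same nodes.)

16.9440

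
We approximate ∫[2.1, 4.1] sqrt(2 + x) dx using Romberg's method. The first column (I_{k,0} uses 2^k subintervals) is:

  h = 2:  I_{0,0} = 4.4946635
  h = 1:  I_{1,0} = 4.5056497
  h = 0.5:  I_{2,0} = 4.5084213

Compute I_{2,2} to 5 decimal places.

4.50935

I_{1,1} = (4·4.5056497 − 4.4946635) / 3 = 4.5093118
I_{2,1} = (4·4.5084213 − 4.5056497) / 3 = 4.5093452
I_{2,2} = 4.5093452 + (4.5093452 − 4.5093118)/15 = 4.5093474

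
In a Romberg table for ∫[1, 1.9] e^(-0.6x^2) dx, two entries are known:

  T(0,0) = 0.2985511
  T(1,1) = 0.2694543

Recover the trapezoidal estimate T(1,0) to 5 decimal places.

0.27673

From T(1,1) = (4·T(1,0) − T(0,0))/3, solve for T(1,0):
4·T(1,0) = 3·0.2694543 + 0.2985511 = 1.1069140
T(1,0) = 0.2767285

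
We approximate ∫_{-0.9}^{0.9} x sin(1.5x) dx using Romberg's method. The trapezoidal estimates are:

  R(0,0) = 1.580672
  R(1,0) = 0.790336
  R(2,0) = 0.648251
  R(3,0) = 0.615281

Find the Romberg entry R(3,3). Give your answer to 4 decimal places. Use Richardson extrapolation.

R(1,1) = (4·0.790336 − 1.580672) / 3 = 0.526891
R(2,1) = (4·0.648251 − 0.790336) / 3 = 0.600889
R(3,1) = (4·0.615281 − 0.648251) / 3 = 0.604291
R(2,2) = 0.600889 + (0.600889 − 0.526891)/15 = 0.605822
R(3,2) = (16·0.604291 − 0.600889) / 15 = 0.604518
R(3,3) = 0.604518 + (0.604518 − 0.605822)/63 = 0.604497
(Column j=1 coincides with Simpson's rule on the same nodes.)

0.6045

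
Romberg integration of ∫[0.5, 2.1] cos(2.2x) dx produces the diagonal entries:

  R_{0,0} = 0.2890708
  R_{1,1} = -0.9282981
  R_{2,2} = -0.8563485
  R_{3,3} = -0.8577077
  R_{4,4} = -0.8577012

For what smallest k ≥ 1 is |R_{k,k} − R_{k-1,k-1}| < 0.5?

|R_{1,1} − R_{0,0}| = 1.2173689 ≥ 0.5
|R_{2,2} − R_{1,1}| = 0.0719496 < 0.5

k = 2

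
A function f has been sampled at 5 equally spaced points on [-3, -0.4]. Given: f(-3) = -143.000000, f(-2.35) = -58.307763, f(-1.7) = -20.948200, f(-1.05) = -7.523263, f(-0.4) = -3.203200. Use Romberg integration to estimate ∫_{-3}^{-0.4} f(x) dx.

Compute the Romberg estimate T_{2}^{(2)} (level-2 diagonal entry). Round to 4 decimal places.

-97.6847

T_{0}^{(0)} (trapezoid, 1 panel, h=2.6000): -190.064160
T_{1}^{(0)} (trapezoid, 2 panels, h=1.3000): -122.264740
T_{2}^{(0)} (trapezoid, 4 panels, h=0.6500): -103.922537
T_{1}^{(1)} = -122.264740 + (-122.264740 − (-190.064160))/3 = -99.664933
T_{2}^{(1)} = -103.922537 + (-103.922537 − (-122.264740))/3 = -97.808469
T_{2}^{(2)} = -97.808469 + (-97.808469 − (-99.664933))/15 = -97.684705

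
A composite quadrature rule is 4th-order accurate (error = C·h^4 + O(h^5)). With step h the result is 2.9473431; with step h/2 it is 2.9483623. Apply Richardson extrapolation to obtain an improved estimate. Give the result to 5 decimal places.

The leading error scales as h^4; refining by a factor of 2 reduces it by 2^4 = 16.
Extrapolated value = (16·A(h/2) − A(h)) / (16 − 1)
= (16·2.9483623 − 2.9473431) / 15
= 44.2264537 / 15 = 2.9484302

2.94843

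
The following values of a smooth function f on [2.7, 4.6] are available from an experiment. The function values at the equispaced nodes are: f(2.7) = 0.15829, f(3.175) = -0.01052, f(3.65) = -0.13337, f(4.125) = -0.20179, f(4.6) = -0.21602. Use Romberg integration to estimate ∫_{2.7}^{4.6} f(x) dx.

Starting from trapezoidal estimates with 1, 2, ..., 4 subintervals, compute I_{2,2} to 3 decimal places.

-0.186

I_{0,0} (trapezoid, 1 panel, h=1.9000): -0.05484
I_{1,0} (trapezoid, 2 panels, h=0.9500): -0.15412
I_{2,0} (trapezoid, 4 panels, h=0.4750): -0.17791
I_{1,1} = -0.15412 + (-0.15412 − (-0.05484))/3 = -0.18721
I_{2,1} = -0.17791 + (-0.17791 − (-0.15412))/3 = -0.18584
I_{2,2} = -0.18584 + (-0.18584 − (-0.18721))/15 = -0.18575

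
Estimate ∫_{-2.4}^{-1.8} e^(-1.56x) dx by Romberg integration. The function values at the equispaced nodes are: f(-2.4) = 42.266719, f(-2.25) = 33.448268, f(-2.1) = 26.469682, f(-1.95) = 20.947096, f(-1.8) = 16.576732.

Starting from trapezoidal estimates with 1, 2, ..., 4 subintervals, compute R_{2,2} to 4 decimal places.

16.4679

R_{0,0} (trapezoid, 1 panel, h=0.6000): 17.653035
R_{1,0} (trapezoid, 2 panels, h=0.3000): 16.767422
R_{2,0} (trapezoid, 4 panels, h=0.1500): 16.543016
R_{1,1} = 16.767422 + (16.767422 − 17.653035)/3 = 16.472218
R_{2,1} = 16.543016 + (16.543016 − 16.767422)/3 = 16.468214
R_{2,2} = 16.468214 + (16.468214 − 16.472218)/15 = 16.467947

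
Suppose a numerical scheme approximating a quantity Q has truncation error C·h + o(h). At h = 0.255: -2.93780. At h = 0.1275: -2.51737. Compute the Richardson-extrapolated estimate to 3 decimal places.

-2.097

Extrapolated value = (2·A(h/2) − A(h)) / (2 − 1)
= (2·(-2.51737) − (-2.93780)) / 1
= -2.09694 / 1 = -2.09694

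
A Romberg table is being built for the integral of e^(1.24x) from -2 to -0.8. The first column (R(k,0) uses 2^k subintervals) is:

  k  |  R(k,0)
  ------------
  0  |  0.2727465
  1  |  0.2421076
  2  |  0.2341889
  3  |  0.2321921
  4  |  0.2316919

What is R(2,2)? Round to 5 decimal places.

0.23153

Richardson extrapolation on the trapezoidal column (denominator 4−1=3):
R(1,1) = 0.2421076 + (0.2421076 − 0.2727465)/3 = 0.2318946
R(2,1) = 0.2341889 + (0.2341889 − 0.2421076)/3 = 0.2315493
R(2,2) = 0.2315493 + (0.2315493 − 0.2318946)/15 = 0.2315263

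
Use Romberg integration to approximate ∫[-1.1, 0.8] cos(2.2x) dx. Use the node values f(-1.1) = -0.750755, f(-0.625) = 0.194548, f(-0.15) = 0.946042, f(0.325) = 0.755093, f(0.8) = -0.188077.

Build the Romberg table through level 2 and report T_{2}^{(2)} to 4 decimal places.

T_{0}^{(0)} (trapezoid, 1 panel, h=1.9000): -0.891890
T_{1}^{(0)} (trapezoid, 2 panels, h=0.9500): 0.452795
T_{2}^{(0)} (trapezoid, 4 panels, h=0.4750): 0.677477
T_{1}^{(1)} = 0.452795 + (0.452795 − (-0.891890))/3 = 0.901023
T_{2}^{(1)} = 0.677477 + (0.677477 − 0.452795)/3 = 0.752371
T_{2}^{(2)} = 0.752371 + (0.752371 − 0.901023)/15 = 0.742461

0.7425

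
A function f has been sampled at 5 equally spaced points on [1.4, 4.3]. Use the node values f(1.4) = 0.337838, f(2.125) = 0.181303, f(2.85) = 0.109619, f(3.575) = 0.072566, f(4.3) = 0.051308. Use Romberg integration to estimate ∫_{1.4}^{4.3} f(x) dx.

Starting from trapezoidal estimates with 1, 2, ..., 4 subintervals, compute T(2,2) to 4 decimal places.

T(0,0) (trapezoid, 1 panel, h=2.9000): 0.564262
T(1,0) (trapezoid, 2 panels, h=1.4500): 0.441078
T(2,0) (trapezoid, 4 panels, h=0.7250): 0.404594
T(1,1) = 0.441078 + (0.441078 − 0.564262)/3 = 0.400017
T(2,1) = 0.404594 + (0.404594 − 0.441078)/3 = 0.392433
T(2,2) = 0.392433 + (0.392433 − 0.400017)/15 = 0.391927

0.3919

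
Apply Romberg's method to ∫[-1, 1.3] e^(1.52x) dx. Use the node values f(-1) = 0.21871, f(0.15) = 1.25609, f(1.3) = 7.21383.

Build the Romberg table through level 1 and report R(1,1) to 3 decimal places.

4.775

R(0,0) (trapezoid, 1 panel, h=2.3000): 8.54742
R(1,0) (trapezoid, 2 panels, h=1.1500): 5.71821
R(1,1) = 5.71821 + (5.71821 − 8.54742)/3 = 4.77514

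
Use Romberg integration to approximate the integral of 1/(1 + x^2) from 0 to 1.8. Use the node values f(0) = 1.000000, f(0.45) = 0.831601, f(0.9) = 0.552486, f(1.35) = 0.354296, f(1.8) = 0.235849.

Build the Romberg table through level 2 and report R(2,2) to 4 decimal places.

R(0,0) (trapezoid, 1 panel, h=1.8000): 1.112264
R(1,0) (trapezoid, 2 panels, h=0.9000): 1.053369
R(2,0) (trapezoid, 4 panels, h=0.4500): 1.060338
R(1,1) = 1.053369 + (1.053369 − 1.112264)/3 = 1.033737
R(2,1) = 1.060338 + (1.060338 − 1.053369)/3 = 1.062661
R(2,2) = 1.062661 + (1.062661 − 1.033737)/15 = 1.064589

1.0646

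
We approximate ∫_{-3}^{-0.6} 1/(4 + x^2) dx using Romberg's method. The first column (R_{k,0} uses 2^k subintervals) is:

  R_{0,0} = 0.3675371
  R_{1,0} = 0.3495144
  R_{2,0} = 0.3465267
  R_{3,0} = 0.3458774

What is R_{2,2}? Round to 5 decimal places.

R_{1,1} = (4·0.3495144 − 0.3675371) / 3 = 0.3435068
R_{2,1} = (4·0.3465267 − 0.3495144) / 3 = 0.3455308
R_{2,2} = (16·0.3455308 − 0.3435068) / 15 = 0.3456657

0.34567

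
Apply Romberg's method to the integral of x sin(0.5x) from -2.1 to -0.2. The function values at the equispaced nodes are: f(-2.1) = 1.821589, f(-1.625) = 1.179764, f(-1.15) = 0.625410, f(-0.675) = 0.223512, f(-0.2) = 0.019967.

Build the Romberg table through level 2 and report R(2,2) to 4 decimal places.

1.3786

R(0,0) (trapezoid, 1 panel, h=1.9000): 1.749478
R(1,0) (trapezoid, 2 panels, h=0.9500): 1.468879
R(2,0) (trapezoid, 4 panels, h=0.4750): 1.400995
R(1,1) = 1.468879 + (1.468879 − 1.749478)/3 = 1.375346
R(2,1) = 1.400995 + (1.400995 − 1.468879)/3 = 1.378367
R(2,2) = 1.378367 + (1.378367 − 1.375346)/15 = 1.378568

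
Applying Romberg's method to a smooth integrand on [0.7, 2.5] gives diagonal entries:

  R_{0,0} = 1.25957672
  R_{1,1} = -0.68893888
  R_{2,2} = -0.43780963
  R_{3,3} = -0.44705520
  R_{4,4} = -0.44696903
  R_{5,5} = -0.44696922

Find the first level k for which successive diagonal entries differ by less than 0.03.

|R_{1,1} − R_{0,0}| = 1.94851560 ≥ 0.03
|R_{2,2} − R_{1,1}| = 0.25112925 ≥ 0.03
|R_{3,3} − R_{2,2}| = 0.00924557 < 0.03

k = 3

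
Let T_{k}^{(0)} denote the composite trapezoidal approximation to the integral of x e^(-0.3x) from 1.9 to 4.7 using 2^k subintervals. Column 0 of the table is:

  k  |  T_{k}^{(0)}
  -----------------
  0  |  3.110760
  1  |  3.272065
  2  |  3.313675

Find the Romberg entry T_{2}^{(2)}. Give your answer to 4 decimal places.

3.3277

Richardson extrapolation on the trapezoidal column (denominator 4−1=3):
T_{1}^{(1)} = (4·3.272065 − 3.110760) / 3 = 3.325833
T_{2}^{(1)} = 3.313675 + (3.313675 − 3.272065)/3 = 3.327545
T_{2}^{(2)} = 3.327545 + (3.327545 − 3.325833)/15 = 3.327659
(Column j=1 coincides with Simpson's rule on the same nodes.)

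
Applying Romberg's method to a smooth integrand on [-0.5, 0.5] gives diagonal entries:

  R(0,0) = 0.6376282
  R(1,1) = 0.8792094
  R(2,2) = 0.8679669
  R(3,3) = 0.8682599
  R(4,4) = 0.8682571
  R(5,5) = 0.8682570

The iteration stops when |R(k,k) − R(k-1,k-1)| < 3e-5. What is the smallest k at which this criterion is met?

|R(1,1) − R(0,0)| = 0.2415812 ≥ 3e-5
|R(2,2) − R(1,1)| = 0.0112425 ≥ 3e-5
|R(3,3) − R(2,2)| = 0.0002930 ≥ 3e-5
|R(4,4) − R(3,3)| = 0.0000028 < 3e-5

k = 4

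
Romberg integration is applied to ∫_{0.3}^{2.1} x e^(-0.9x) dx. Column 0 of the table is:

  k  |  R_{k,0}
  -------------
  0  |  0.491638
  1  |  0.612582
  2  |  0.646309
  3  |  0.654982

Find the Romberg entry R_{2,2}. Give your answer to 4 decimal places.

Richardson extrapolation on the trapezoidal column (denominator 4−1=3):
R_{1,1} = (4·0.612582 − 0.491638) / 3 = 0.652897
R_{2,1} = (4·0.646309 − 0.612582) / 3 = 0.657551
R_{2,2} = (16·0.657551 − 0.652897) / 15 = 0.657861

0.6579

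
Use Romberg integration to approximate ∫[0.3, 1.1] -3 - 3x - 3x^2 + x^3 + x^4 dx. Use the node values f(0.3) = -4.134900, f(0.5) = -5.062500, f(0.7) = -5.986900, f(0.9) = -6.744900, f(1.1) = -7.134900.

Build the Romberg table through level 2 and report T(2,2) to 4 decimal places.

-4.6984

T(0,0) (trapezoid, 1 panel, h=0.8000): -4.507920
T(1,0) (trapezoid, 2 panels, h=0.4000): -4.648720
T(2,0) (trapezoid, 4 panels, h=0.2000): -4.685840
T(1,1) = -4.648720 + (-4.648720 − (-4.507920))/3 = -4.695653
T(2,1) = -4.685840 + (-4.685840 − (-4.648720))/3 = -4.698213
T(2,2) = -4.698213 + (-4.698213 − (-4.695653))/15 = -4.698384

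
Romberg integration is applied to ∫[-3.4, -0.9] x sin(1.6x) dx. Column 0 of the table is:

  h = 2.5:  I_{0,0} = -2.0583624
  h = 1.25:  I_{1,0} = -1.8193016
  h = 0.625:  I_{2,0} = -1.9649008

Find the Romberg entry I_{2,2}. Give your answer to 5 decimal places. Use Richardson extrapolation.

Richardson extrapolation on the trapezoidal column (denominator 4−1=3):
I_{1,1} = -1.8193016 + (-1.8193016 − (-2.0583624))/3 = -1.7396147
I_{2,1} = (4·(-1.9649008) − (-1.8193016)) / 3 = -2.0134339
I_{2,2} = -2.0134339 + (-2.0134339 − (-1.7396147))/15 = -2.0316885

-2.03169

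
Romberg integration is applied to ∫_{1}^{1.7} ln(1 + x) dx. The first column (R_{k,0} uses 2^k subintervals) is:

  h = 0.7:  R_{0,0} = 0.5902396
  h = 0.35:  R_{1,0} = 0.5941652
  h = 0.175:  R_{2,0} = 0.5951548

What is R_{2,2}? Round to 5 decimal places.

0.59549

R_{1,1} = 0.5941652 + (0.5941652 − 0.5902396)/3 = 0.5954737
R_{2,1} = 0.5951548 + (0.5951548 − 0.5941652)/3 = 0.5954847
R_{2,2} = (16·0.5954847 − 0.5954737) / 15 = 0.5954854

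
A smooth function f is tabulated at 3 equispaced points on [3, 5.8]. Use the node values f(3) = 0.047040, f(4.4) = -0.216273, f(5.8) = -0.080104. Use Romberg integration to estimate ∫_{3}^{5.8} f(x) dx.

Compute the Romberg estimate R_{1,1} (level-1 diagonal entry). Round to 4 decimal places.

R_{0,0} (trapezoid, 1 panel, h=2.8000): -0.046290
R_{1,0} (trapezoid, 2 panels, h=1.4000): -0.325927
R_{1,1} = -0.325927 + (-0.325927 − (-0.046290))/3 = -0.419139

-0.4191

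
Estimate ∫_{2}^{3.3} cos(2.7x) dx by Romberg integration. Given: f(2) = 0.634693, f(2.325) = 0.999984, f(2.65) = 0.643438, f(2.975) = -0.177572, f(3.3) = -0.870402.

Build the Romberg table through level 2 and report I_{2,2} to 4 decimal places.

I_{0,0} (trapezoid, 1 panel, h=1.3000): -0.153211
I_{1,0} (trapezoid, 2 panels, h=0.6500): 0.341629
I_{2,0} (trapezoid, 4 panels, h=0.3250): 0.438099
I_{1,1} = 0.341629 + (0.341629 − (-0.153211))/3 = 0.506576
I_{2,1} = 0.438099 + (0.438099 − 0.341629)/3 = 0.470256
I_{2,2} = 0.470256 + (0.470256 − 0.506576)/15 = 0.467835

0.4678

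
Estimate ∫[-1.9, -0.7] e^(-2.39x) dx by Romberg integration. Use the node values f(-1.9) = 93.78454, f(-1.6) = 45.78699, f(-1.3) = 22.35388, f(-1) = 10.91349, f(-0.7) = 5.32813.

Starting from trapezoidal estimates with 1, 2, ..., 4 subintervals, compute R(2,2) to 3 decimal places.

R(0,0) (trapezoid, 1 panel, h=1.2000): 59.46760
R(1,0) (trapezoid, 2 panels, h=0.6000): 43.14613
R(2,0) (trapezoid, 4 panels, h=0.3000): 38.58321
R(1,1) = 43.14613 + (43.14613 − 59.46760)/3 = 37.70564
R(2,1) = 38.58321 + (38.58321 − 43.14613)/3 = 37.06224
R(2,2) = 37.06224 + (37.06224 − 37.70564)/15 = 37.01935

37.019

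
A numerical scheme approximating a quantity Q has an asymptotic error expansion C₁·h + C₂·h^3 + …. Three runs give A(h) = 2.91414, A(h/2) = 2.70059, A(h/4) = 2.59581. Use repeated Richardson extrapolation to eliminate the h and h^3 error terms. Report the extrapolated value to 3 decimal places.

2.492

First eliminate the h term (factor 2^1 = 2):
  B₁ = (2·2.70059 − 2.91414)/1 = 2.48704
  B₂ = (2·2.59581 − 2.70059)/1 = 2.49103
Then eliminate the h^3 term (factor 2^3 = 8):
  (8·2.49103 − 2.48704)/7 = 2.49160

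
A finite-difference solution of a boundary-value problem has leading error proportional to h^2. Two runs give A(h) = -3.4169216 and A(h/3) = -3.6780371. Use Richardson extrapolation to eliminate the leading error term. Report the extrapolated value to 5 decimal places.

The leading error scales as h^2; refining by a factor of 3 reduces it by 3^2 = 9.
Extrapolated value = (9·A(h/3) − A(h)) / (9 − 1)
= (9·(-3.6780371) − (-3.4169216)) / 8
= -29.6854123 / 8 = -3.7106765

-3.71068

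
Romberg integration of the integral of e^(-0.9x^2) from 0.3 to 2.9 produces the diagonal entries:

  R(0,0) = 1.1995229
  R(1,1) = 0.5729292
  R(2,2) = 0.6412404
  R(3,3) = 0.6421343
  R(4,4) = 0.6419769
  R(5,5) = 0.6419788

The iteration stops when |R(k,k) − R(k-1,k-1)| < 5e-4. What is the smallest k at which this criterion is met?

k = 4

|R(1,1) − R(0,0)| = 0.6265937 ≥ 5e-4
|R(2,2) − R(1,1)| = 0.0683112 ≥ 5e-4
|R(3,3) − R(2,2)| = 0.0008939 ≥ 5e-4
|R(4,4) − R(3,3)| = 0.0001574 < 5e-4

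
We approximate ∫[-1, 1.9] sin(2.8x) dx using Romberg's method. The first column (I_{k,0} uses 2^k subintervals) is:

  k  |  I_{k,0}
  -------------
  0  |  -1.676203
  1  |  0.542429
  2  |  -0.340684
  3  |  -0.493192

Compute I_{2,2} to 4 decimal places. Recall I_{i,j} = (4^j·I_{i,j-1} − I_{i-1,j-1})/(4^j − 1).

-0.7629

Richardson extrapolation on the trapezoidal column (denominator 4−1=3):
I_{1,1} = 0.542429 + (0.542429 − (-1.676203))/3 = 1.281973
I_{2,1} = -0.340684 + (-0.340684 − 0.542429)/3 = -0.635055
I_{2,2} = (16·(-0.635055) − 1.281973) / 15 = -0.762857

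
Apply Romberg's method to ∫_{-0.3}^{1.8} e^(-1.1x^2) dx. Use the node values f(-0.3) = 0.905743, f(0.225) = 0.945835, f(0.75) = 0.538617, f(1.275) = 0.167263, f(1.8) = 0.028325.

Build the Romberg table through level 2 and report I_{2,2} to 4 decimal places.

I_{0,0} (trapezoid, 1 panel, h=2.1000): 0.980771
I_{1,0} (trapezoid, 2 panels, h=1.0500): 1.055934
I_{2,0} (trapezoid, 4 panels, h=0.5250): 1.112343
I_{1,1} = 1.055934 + (1.055934 − 0.980771)/3 = 1.080988
I_{2,1} = 1.112343 + (1.112343 − 1.055934)/3 = 1.131146
I_{2,2} = 1.131146 + (1.131146 − 1.080988)/15 = 1.134490

1.1345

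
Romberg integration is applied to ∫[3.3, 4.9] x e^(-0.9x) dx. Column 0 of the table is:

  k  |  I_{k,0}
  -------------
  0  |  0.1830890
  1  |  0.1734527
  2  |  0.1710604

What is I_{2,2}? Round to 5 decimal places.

0.17026

Richardson extrapolation on the trapezoidal column (denominator 4−1=3):
I_{1,1} = 0.1734527 + (0.1734527 − 0.1830890)/3 = 0.1702406
I_{2,1} = 0.1710604 + (0.1710604 − 0.1734527)/3 = 0.1702630
I_{2,2} = (16·0.1702630 − 0.1702406) / 15 = 0.1702645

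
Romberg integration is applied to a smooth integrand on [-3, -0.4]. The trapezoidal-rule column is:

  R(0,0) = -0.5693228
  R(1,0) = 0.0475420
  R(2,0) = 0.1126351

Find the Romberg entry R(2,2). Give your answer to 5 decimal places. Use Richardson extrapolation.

Richardson extrapolation on the trapezoidal column (denominator 4−1=3):
R(1,1) = (4·0.0475420 − (-0.5693228)) / 3 = 0.2531636
R(2,1) = (4·0.1126351 − 0.0475420) / 3 = 0.1343328
R(2,2) = 0.1343328 + (0.1343328 − 0.2531636)/15 = 0.1264107
(Column j=1 coincides with Simpson's rule on the same nodes.)

0.12641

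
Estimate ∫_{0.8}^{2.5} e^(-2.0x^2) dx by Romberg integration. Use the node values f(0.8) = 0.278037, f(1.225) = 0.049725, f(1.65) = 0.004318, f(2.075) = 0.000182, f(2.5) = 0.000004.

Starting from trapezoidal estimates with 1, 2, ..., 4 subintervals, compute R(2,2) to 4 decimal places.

0.0679

R(0,0) (trapezoid, 1 panel, h=1.7000): 0.236335
R(1,0) (trapezoid, 2 panels, h=0.8500): 0.121838
R(2,0) (trapezoid, 4 panels, h=0.4250): 0.082129
R(1,1) = 0.121838 + (0.121838 − 0.236335)/3 = 0.083672
R(2,1) = 0.082129 + (0.082129 − 0.121838)/3 = 0.068893
R(2,2) = 0.068893 + (0.068893 − 0.083672)/15 = 0.067908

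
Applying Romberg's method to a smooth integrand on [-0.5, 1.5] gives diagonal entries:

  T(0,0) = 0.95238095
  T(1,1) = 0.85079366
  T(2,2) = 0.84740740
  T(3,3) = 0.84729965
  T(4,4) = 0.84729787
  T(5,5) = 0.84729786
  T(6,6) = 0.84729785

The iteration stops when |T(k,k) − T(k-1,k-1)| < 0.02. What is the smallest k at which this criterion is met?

|T(1,1) − T(0,0)| = 0.10158729 ≥ 0.02
|T(2,2) − T(1,1)| = 0.00338626 < 0.02

k = 2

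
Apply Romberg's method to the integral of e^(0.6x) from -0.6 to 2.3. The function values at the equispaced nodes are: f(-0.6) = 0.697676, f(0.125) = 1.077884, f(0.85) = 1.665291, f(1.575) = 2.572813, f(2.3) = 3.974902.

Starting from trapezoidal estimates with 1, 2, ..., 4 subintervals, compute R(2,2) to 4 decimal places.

R(0,0) (trapezoid, 1 panel, h=2.9000): 6.775238
R(1,0) (trapezoid, 2 panels, h=1.4500): 5.802291
R(2,0) (trapezoid, 4 panels, h=0.7250): 5.547901
R(1,1) = 5.802291 + (5.802291 − 6.775238)/3 = 5.477975
R(2,1) = 5.547901 + (5.547901 − 5.802291)/3 = 5.463104
R(2,2) = 5.463104 + (5.463104 − 5.477975)/15 = 5.462113

5.4621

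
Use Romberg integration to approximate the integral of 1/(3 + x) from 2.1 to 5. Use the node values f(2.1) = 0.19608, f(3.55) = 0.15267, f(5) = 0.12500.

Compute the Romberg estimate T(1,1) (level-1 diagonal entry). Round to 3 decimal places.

0.450

T(0,0) (trapezoid, 1 panel, h=2.9000): 0.46557
T(1,0) (trapezoid, 2 panels, h=1.4500): 0.45415
T(1,1) = 0.45415 + (0.45415 − 0.46557)/3 = 0.45034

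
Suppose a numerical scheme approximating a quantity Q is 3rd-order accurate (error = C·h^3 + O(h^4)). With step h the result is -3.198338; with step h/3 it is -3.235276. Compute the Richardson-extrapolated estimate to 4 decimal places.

-3.2367

Extrapolated value = (27·A(h/3) − A(h)) / (27 − 1)
= (27·(-3.235276) − (-3.198338)) / 26
= -84.154114 / 26 = -3.236697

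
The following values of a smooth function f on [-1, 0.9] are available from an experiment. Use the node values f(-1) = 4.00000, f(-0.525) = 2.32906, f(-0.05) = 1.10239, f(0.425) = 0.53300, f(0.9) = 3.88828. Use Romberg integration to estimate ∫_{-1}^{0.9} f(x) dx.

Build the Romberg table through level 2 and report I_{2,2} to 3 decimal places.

I_{0,0} (trapezoid, 1 panel, h=1.9000): 7.49387
I_{1,0} (trapezoid, 2 panels, h=0.9500): 4.79420
I_{2,0} (trapezoid, 4 panels, h=0.4750): 3.75658
I_{1,1} = 4.79420 + (4.79420 − 7.49387)/3 = 3.89431
I_{2,1} = 3.75658 + (3.75658 − 4.79420)/3 = 3.41071
I_{2,2} = 3.41071 + (3.41071 − 3.89431)/15 = 3.37847

3.378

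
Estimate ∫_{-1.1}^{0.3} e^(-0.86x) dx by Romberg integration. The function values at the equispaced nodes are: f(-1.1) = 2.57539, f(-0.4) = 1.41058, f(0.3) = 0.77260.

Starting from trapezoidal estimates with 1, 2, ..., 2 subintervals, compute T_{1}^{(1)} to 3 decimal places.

T_{0}^{(0)} (trapezoid, 1 panel, h=1.4000): 2.34359
T_{1}^{(0)} (trapezoid, 2 panels, h=0.7000): 2.15920
T_{1}^{(1)} = 2.15920 + (2.15920 − 2.34359)/3 = 2.09774

2.098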